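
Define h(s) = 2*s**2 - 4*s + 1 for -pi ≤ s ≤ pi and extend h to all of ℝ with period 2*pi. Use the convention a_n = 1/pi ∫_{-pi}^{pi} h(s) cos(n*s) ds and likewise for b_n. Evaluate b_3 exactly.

-8/3

b_3 = 1/pi ∫_{-pi}^{pi} h(s) sin(3*s) ds.
Integrating by parts twice (tabular method), an antiderivative of (2*s**2 - 4*s + 1) sin(3*s) is -2*s**2*cos(3*s)/3 + 4*s*sin(3*s)/9 + 4*s*cos(3*s)/3 - 4*sin(3*s)/9 - 5*cos(3*s)/27; evaluating from -pi to pi: ∫_{-pi}^{pi} (2*s**2 - 4*s + 1) sin(3*s) ds = (-4*pi/3 + 5/27 + 2*pi**2/3) - (5/27 + 4*pi/3 + 2*pi**2/3) = -8*pi/3.
Hence b_3 = (1/pi)·(-8*pi/3) = -8/3.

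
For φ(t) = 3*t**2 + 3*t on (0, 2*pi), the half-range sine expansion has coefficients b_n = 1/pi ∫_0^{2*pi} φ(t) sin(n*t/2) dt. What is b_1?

b_1 = 1/pi ∫_0^{2*pi} (3*t**2 + 3*t) sin(t/2) dt.
Integrating by parts twice (tabular method), an antiderivative of (3*t**2 + 3*t) sin(t/2) is -6*t**2*cos(t/2) + 24*t*sin(t/2) - 6*t*cos(t/2) + 12*sin(t/2) + 48*cos(t/2); evaluating from 0 to 2*pi: ∫_{0}^{2*pi} (3*t**2 + 3*t) sin(t/2) dt = (-48 + 12*pi + 24*pi**2) - (48) = -96 + 12*pi + 24*pi**2.
Hence b_1 = (1/pi)·(-96 + 12*pi + 24*pi**2) = -96/pi + 12 + 24*pi.

-96/pi + 12 + 24*pi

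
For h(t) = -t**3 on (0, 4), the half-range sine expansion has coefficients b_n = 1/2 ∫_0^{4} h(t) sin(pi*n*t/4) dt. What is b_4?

-12/pi**3 + 32/pi

b_4 = 1/2 ∫_0^{4} (-t**3) sin(pi*t) dt.
Integrating by parts three times (tabular method), an antiderivative of (-t**3) sin(pi*t) is t**3*cos(pi*t)/pi - 3*t**2*sin(pi*t)/pi**2 - 6*t*cos(pi*t)/pi**3 + 6*sin(pi*t)/pi**4; evaluating from 0 to 4: ∫_{0}^{4} (-t**3) sin(pi*t) dt = (-24/pi**3 + 64/pi) - (0) = -24/pi**3 + 64/pi.
Hence b_4 = (1/2)·(-24/pi**3 + 64/pi) = -12/pi**3 + 32/pi.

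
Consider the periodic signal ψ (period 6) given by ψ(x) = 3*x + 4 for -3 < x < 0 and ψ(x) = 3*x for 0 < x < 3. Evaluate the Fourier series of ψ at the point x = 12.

x = 12 differs from x = 0 by 2 full period(s), and the series is 6-periodic.
At x = 0 the one-sided limits are ψ(0^-) = 4 and ψ(0^+) = 0.
By Dirichlet's theorem the series converges to their average, [(4) + (0)]/2 = 2.

2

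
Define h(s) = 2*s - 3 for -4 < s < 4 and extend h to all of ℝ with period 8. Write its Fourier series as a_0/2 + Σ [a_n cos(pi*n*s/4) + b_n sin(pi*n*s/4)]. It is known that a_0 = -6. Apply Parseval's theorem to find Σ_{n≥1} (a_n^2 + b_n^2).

Parseval: a_0^2/2 + Σ_{n≥1} (a_n^2+b_n^2) = 1/4 ∫_{-4}^{4} h(s)^2 ds = 182/3.
Subtract a_0^2/2 = 18: Σ (a_n^2+b_n^2) = 128/3.

128/3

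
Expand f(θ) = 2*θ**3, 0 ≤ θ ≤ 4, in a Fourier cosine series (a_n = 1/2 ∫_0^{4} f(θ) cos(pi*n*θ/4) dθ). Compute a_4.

a_4 = 1/2 ∫_0^{4} (2*θ**3) cos(pi*θ) dθ.
Integrating by parts three times (tabular method), an antiderivative of (2*θ**3) cos(pi*θ) is 2*θ**3*sin(pi*θ)/pi + 6*θ**2*cos(pi*θ)/pi**2 - 12*θ*sin(pi*θ)/pi**3 - 12*cos(pi*θ)/pi**4; evaluating from 0 to 4: ∫_{0}^{4} (2*θ**3) cos(pi*θ) dθ = (12*(-1 + 8*pi**2)/pi**4) - (-12/pi**4) = 96/pi**2.
Hence a_4 = (1/2)·(96/pi**2) = 48/pi**2.

48/pi**2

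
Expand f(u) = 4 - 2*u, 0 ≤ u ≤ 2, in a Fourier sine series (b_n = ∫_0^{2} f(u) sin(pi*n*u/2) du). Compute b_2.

b_2 = ∫_0^{2} (4 - 2*u) sin(pi*u) du.
Integrating by parts (boundary term plus one more integral), an antiderivative of (4 - 2*u) sin(pi*u) is 2*u*cos(pi*u)/pi - 2*sin(pi*u)/pi**2 - 4*cos(pi*u)/pi; evaluating from 0 to 2: ∫_{0}^{2} (4 - 2*u) sin(pi*u) du = (0) - (-4/pi) = 4/pi.
Hence b_2 = 4/pi.

4/pi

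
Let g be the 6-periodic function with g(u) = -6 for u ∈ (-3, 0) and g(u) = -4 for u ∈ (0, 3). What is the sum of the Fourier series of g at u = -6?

-5

u = -6 differs from u = 0 by -1 full period(s), and the series is 6-periodic.
At u = 0 the one-sided limits are g(0^-) = -6 and g(0^+) = -4.
By Dirichlet's theorem the series converges to their average, [(-6) + (-4)]/2 = -5.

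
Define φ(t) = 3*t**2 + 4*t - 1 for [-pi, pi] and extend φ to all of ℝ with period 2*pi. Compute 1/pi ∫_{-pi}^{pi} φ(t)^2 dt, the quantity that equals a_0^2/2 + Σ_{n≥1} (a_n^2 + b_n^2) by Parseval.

2 + 20*pi**2/3 + 18*pi**4/5

1/pi ∫_{-pi}^{pi} φ(t)^2 dt = 1/pi · (2*pi*(15 + 50*pi**2 + 27*pi**4)/15) = 2 + 20*pi**2/3 + 18*pi**4/5.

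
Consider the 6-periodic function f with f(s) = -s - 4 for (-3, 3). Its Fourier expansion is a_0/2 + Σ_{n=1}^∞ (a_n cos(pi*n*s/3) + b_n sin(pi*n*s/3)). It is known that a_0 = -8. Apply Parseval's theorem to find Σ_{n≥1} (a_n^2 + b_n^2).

Parseval: a_0^2/2 + Σ_{n≥1} (a_n^2+b_n^2) = 1/3 ∫_{-3}^{3} f(s)^2 ds = 38.
Subtract a_0^2/2 = 32: Σ (a_n^2+b_n^2) = 6.

6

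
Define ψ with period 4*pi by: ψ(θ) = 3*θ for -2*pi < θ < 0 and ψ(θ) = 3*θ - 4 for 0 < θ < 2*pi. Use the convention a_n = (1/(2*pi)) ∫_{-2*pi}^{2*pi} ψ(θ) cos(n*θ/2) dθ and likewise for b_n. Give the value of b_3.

b_3 = (1/(2*pi)) ∫_{-2*pi}^{2*pi} ψ(θ) sin(3*θ/2) dθ.
Split the integral at the breakpoints.
Integrating by parts (boundary term plus one more integral), an antiderivative of (3*θ) sin(3*θ/2) is -2*θ*cos(3*θ/2) + 4*sin(3*θ/2)/3; evaluating from -2*pi to 0: ∫_{-2*pi}^{0} (3*θ) sin(3*θ/2) dθ = (0) - (-4*pi) = 4*pi.
Integrating by parts (boundary term plus one more integral), an antiderivative of (3*θ - 4) sin(3*θ/2) is -2*θ*cos(3*θ/2) + 4*sin(3*θ/2)/3 + 8*cos(3*θ/2)/3; evaluating from 0 to 2*pi: ∫_{0}^{2*pi} (3*θ - 4) sin(3*θ/2) dθ = (-8/3 + 4*pi) - (8/3) = -16/3 + 4*pi.
Summing the pieces and multiplying by (1/(2*pi)) gives b_3 = 4 - 8/(3*pi).

4 - 8/(3*pi)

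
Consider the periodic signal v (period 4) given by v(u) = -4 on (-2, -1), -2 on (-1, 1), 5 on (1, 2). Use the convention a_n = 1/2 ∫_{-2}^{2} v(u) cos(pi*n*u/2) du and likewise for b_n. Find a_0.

a_0 = 1/2 ∫_{-2}^{2} v(u) du = 1/2 · (-3) = -3/2.

-3/2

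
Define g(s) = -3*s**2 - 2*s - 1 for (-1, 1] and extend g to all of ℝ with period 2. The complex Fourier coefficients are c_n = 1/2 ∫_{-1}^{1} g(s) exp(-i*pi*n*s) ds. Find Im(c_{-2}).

1/pi

Since g is real-valued, Im(c_{-2}) = -1/2 ∫_{-1}^{1} g(s) sin(-2*pi*s) ds = b_{2}/2.
Integrating by parts twice (tabular method), an antiderivative of (-3*s**2 - 2*s - 1) sin(-2*pi*s) is -3*s**2*cos(2*pi*s)/(2*pi) + 3*s*sin(2*pi*s)/(2*pi**2) - s*cos(2*pi*s)/pi + sin(2*pi*s)/(2*pi**2) - cos(2*pi*s)/(2*pi) + 3*cos(2*pi*s)/(4*pi**3); evaluating from -1 to 1: ∫_{-1}^{1} (-3*s**2 - 2*s - 1) sin(-2*pi*s) ds = (-3/pi + 3/(4*pi**3)) - ((3/4 - pi**2)/pi**3) = -2/pi.
Hence Im(c_{-2}) = (-1/2)·(-2/pi) = 1/pi.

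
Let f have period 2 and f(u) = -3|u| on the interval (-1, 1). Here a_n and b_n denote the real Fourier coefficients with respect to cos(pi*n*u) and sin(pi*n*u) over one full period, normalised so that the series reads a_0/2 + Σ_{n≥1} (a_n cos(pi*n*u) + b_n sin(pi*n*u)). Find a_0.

a_0 = ∫_{-1}^{1} f(u) du = -3.

-3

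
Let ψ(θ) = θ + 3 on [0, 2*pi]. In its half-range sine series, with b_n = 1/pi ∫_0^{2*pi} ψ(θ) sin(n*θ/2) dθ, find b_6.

-2/3

b_6 = 1/pi ∫_0^{2*pi} (θ + 3) sin(3*θ) dθ.
Integrating by parts (boundary term plus one more integral), an antiderivative of (θ + 3) sin(3*θ) is -θ*cos(3*θ)/3 + sin(3*θ)/9 - cos(3*θ); evaluating from 0 to 2*pi: ∫_{0}^{2*pi} (θ + 3) sin(3*θ) dθ = (-2*pi/3 - 1) - (-1) = -2*pi/3.
Hence b_6 = (1/pi)·(-2*pi/3) = -2/3.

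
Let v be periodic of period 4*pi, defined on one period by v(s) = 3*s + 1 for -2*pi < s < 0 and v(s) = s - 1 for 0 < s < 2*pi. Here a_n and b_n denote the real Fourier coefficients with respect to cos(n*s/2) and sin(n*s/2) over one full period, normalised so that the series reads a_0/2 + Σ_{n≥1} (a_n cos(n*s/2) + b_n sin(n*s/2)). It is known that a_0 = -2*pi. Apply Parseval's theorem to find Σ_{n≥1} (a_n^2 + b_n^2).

-8*pi + 2 + 34*pi**2/3

Parseval: a_0^2/2 + Σ_{n≥1} (a_n^2+b_n^2) = (1/(2*pi)) ∫_{-2*pi}^{2*pi} v(s)^2 ds = -8*pi + 2 + 40*pi**2/3.
Subtract a_0^2/2 = 2*pi**2: Σ (a_n^2+b_n^2) = -8*pi + 2 + 34*pi**2/3.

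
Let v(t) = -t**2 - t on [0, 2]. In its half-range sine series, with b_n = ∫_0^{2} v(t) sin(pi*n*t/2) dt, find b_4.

3/pi

b_4 = ∫_0^{2} (-t**2 - t) sin(2*pi*t) dt.
Integrating by parts twice (tabular method), an antiderivative of (-t**2 - t) sin(2*pi*t) is t**2*cos(2*pi*t)/(2*pi) - t*sin(2*pi*t)/(2*pi**2) + t*cos(2*pi*t)/(2*pi) - sin(2*pi*t)/(4*pi**2) - cos(2*pi*t)/(4*pi**3); evaluating from 0 to 2: ∫_{0}^{2} (-t**2 - t) sin(2*pi*t) dt = (-1/(4*pi**3) + 3/pi) - (-1/(4*pi**3)) = 3/pi.
Hence b_4 = 3/pi.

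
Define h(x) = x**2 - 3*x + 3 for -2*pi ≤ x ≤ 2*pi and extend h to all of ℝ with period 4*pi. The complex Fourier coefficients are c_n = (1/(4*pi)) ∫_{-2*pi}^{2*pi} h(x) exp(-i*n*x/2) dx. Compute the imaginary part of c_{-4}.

Since h is real-valued, Im(c_{-4}) = -(1/(4*pi)) ∫_{-2*pi}^{2*pi} h(x) sin(-2*x) dx = b_{4}/2.
Integrating by parts twice (tabular method), an antiderivative of (x**2 - 3*x + 3) sin(-2*x) is x**2*cos(2*x)/2 - x*sin(2*x)/2 - 3*x*cos(2*x)/2 + 3*sin(2*x)/4 + 5*cos(2*x)/4; evaluating from -2*pi to 2*pi: ∫_{-2*pi}^{2*pi} (x**2 - 3*x + 3) sin(-2*x) dx = (-3*pi + 5/4 + 2*pi**2) - (5/4 + 3*pi + 2*pi**2) = -6*pi.
Hence Im(c_{-4}) = (-1/(4*pi))·(-6*pi) = 3/2.

3/2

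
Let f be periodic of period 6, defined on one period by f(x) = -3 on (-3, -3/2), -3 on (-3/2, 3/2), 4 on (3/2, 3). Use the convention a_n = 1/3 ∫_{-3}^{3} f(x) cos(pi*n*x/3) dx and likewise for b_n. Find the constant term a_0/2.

-5/4

a_0 = 1/3 ∫_{-3}^{3} f(x) dx = 1/3 · (-15/2) = -5/2.
So the constant term a_0/2 = -5/4.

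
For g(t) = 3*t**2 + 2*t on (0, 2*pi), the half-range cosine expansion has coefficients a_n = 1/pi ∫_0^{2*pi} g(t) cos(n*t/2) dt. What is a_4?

a_4 = 1/pi ∫_0^{2*pi} (3*t**2 + 2*t) cos(2*t) dt.
Integrating by parts twice (tabular method), an antiderivative of (3*t**2 + 2*t) cos(2*t) is 3*t**2*sin(2*t)/2 + t*sin(2*t) + 3*t*cos(2*t)/2 - 3*sin(2*t)/4 + cos(2*t)/2; evaluating from 0 to 2*pi: ∫_{0}^{2*pi} (3*t**2 + 2*t) cos(2*t) dt = (1/2 + 3*pi) - (1/2) = 3*pi.
Hence a_4 = (1/pi)·(3*pi) = 3.

3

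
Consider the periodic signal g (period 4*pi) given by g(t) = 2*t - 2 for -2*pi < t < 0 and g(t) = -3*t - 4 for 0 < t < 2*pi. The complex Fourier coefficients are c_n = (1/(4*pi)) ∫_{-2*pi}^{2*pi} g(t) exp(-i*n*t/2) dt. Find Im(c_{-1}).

Since g is real-valued, Im(c_{-1}) = -(1/(4*pi)) ∫_{-2*pi}^{2*pi} g(t) sin(-t/2) dt = b_{1}/2.
Split the integral at the breakpoints.
Integrating by parts (boundary term plus one more integral), an antiderivative of (2*t - 2) sin(-t/2) is 4*t*cos(t/2) - 8*sin(t/2) - 4*cos(t/2); evaluating from -2*pi to 0: ∫_{-2*pi}^{0} (2*t - 2) sin(-t/2) dt = (-4) - (4 + 8*pi) = -8*pi - 8.
Integrating by parts (boundary term plus one more integral), an antiderivative of (-3*t - 4) sin(-t/2) is -6*t*cos(t/2) + 12*sin(t/2) - 8*cos(t/2); evaluating from 0 to 2*pi: ∫_{0}^{2*pi} (-3*t - 4) sin(-t/2) dt = (8 + 12*pi) - (-8) = 16 + 12*pi.
So ∫_{-2*pi}^{2*pi} g(t) sin(-t/2) dt = 8 + 4*pi.
Hence Im(c_{-1}) = (-1/(4*pi))·(8 + 4*pi) = (-pi - 2)/pi.

(-pi - 2)/pi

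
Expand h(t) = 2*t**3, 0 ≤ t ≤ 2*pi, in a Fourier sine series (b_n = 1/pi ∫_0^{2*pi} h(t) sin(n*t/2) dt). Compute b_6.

b_6 = 1/pi ∫_0^{2*pi} (2*t**3) sin(3*t) dt.
Integrating by parts three times (tabular method), an antiderivative of (2*t**3) sin(3*t) is -2*t**3*cos(3*t)/3 + 2*t**2*sin(3*t)/3 + 4*t*cos(3*t)/9 - 4*sin(3*t)/27; evaluating from 0 to 2*pi: ∫_{0}^{2*pi} (2*t**3) sin(3*t) dt = (8*pi*(1 - 6*pi**2)/9) - (0) = 8*pi*(1 - 6*pi**2)/9.
Hence b_6 = (1/pi)·(8*pi*(1 - 6*pi**2)/9) = 8/9 - 16*pi**2/3.

8/9 - 16*pi**2/3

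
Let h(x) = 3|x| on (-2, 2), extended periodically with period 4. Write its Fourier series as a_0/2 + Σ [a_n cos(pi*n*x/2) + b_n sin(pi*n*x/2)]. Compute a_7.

a_7 = 1/2 ∫_{-2}^{2} h(x) cos(7*pi*x/2) dx.
h is even and cos(7*pi*x/2) is even, so the integrand is even and a_7 = ∫_0^{2} h(x) cos(7*pi*x/2) dx.
Integrating by parts (boundary term plus one more integral), an antiderivative of (3*x) cos(7*pi*x/2) is 6*x*sin(7*pi*x/2)/(7*pi) + 12*cos(7*pi*x/2)/(49*pi**2); evaluating from 0 to 2: ∫_{0}^{2} (3*x) cos(7*pi*x/2) dx = (-12/(49*pi**2)) - (12/(49*pi**2)) = -24/(49*pi**2).
Hence a_7 = -24/(49*pi**2).

-24/(49*pi**2)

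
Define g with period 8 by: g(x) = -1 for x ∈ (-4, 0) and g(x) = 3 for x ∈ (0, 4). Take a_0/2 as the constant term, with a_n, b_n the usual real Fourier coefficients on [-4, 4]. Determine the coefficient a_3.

0

a_3 = 1/4 ∫_{-4}^{4} g(x) cos(3*pi*x/4) dx.
Split the integral at the breakpoints.
Directly, an antiderivative of (-1) cos(3*pi*x/4) is -4*sin(3*pi*x/4)/(3*pi); evaluating from -4 to 0: ∫_{-4}^{0} (-1) cos(3*pi*x/4) dx = (0) - (0) = 0.
Directly, an antiderivative of (3) cos(3*pi*x/4) is 4*sin(3*pi*x/4)/pi; evaluating from 0 to 4: ∫_{0}^{4} (3) cos(3*pi*x/4) dx = (0) - (0) = 0.
Summing the pieces and multiplying by (1/4) gives a_3 = 0.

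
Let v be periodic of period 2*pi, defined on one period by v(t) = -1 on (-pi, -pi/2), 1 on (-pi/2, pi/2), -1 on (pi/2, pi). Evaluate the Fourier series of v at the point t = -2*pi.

t = -2*pi differs from t = 0 by -1 full period(s), and the series is 2*pi-periodic.
v is continuous at t = 0 with value 1, so the series converges to 1 there.

1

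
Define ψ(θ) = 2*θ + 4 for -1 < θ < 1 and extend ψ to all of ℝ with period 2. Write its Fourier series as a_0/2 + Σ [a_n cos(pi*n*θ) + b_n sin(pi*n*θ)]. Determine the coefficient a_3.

a_3 = ∫_{-1}^{1} ψ(θ) cos(3*pi*θ) dθ.
Integrating by parts (boundary term plus one more integral), an antiderivative of (2*θ + 4) cos(3*pi*θ) is 2*θ*sin(3*pi*θ)/(3*pi) + 4*sin(3*pi*θ)/(3*pi) + 2*cos(3*pi*θ)/(9*pi**2); evaluating from -1 to 1: ∫_{-1}^{1} (2*θ + 4) cos(3*pi*θ) dθ = (-2/(9*pi**2)) - (-2/(9*pi**2)) = 0.
Hence a_3 = 0.

0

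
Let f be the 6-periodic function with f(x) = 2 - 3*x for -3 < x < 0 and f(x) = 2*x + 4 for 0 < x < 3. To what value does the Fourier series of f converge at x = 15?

21/2

x = 15 differs from x = 3 by 2 full period(s), and the series is 6-periodic.
At x = 3 the one-sided limits are f(3^-) = 10 and f(3^+) = 11.
By Dirichlet's theorem the series converges to their average, [(10) + (11)]/2 = 21/2.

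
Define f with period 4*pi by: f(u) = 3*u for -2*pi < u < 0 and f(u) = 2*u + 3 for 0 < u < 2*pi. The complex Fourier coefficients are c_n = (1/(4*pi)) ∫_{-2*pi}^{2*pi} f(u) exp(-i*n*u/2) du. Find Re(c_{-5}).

2/(25*pi)

Since f is real-valued, Re(c_{-5}) = (1/(4*pi)) ∫_{-2*pi}^{2*pi} f(u) cos(-5*u/2) du = a_{5}/2.
Split the integral at the breakpoints.
Integrating by parts (boundary term plus one more integral), an antiderivative of (3*u) cos(-5*u/2) is 6*u*sin(5*u/2)/5 + 12*cos(5*u/2)/25; evaluating from -2*pi to 0: ∫_{-2*pi}^{0} (3*u) cos(-5*u/2) du = (12/25) - (-12/25) = 24/25.
Integrating by parts (boundary term plus one more integral), an antiderivative of (2*u + 3) cos(-5*u/2) is 4*u*sin(5*u/2)/5 + 6*sin(5*u/2)/5 + 8*cos(5*u/2)/25; evaluating from 0 to 2*pi: ∫_{0}^{2*pi} (2*u + 3) cos(-5*u/2) du = (-8/25) - (8/25) = -16/25.
So ∫_{-2*pi}^{2*pi} f(u) cos(-5*u/2) du = 8/25.
Hence Re(c_{-5}) = (1/(4*pi))·(8/25) = 2/(25*pi).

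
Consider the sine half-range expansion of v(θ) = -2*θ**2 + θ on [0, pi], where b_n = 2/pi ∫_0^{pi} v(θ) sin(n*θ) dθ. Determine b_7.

b_7 = 2/pi ∫_0^{pi} (-2*θ**2 + θ) sin(7*θ) dθ.
Integrating by parts twice (tabular method), an antiderivative of (-2*θ**2 + θ) sin(7*θ) is 2*θ**2*cos(7*θ)/7 - 4*θ*sin(7*θ)/49 - θ*cos(7*θ)/7 + sin(7*θ)/49 - 4*cos(7*θ)/343; evaluating from 0 to pi: ∫_{0}^{pi} (-2*θ**2 + θ) sin(7*θ) dθ = (-2*pi**2/7 + 4/343 + pi/7) - (-4/343) = -2*pi**2/7 + 8/343 + pi/7.
Hence b_7 = (2/pi)·(-2*pi**2/7 + 8/343 + pi/7) = 2*(-98*pi**2 + 8 + 49*pi)/(343*pi).

2*(-98*pi**2 + 8 + 49*pi)/(343*pi)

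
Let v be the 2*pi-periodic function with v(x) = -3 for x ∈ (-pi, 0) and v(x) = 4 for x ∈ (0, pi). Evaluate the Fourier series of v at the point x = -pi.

1/2

x = -pi differs from x = pi by -1 full period(s), and the series is 2*pi-periodic.
At x = pi the one-sided limits are v(pi^-) = 4 and v(pi^+) = -3.
By Dirichlet's theorem the series converges to their average, [(4) + (-3)]/2 = 1/2.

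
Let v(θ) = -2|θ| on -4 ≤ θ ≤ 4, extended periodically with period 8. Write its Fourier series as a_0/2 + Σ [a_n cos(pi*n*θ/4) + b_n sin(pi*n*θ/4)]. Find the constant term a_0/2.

-4

a_0 = 1/4 ∫_{-4}^{4} v(θ) dθ = 1/4 · (-32) = -8.
So the constant term a_0/2 = -4.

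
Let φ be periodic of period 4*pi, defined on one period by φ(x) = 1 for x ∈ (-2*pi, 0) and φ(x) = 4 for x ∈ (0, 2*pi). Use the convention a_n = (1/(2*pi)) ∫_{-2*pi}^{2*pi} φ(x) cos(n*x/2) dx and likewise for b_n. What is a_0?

5

a_0 = (1/(2*pi)) ∫_{-2*pi}^{2*pi} φ(x) dx = (1/(2*pi)) · (10*pi) = 5.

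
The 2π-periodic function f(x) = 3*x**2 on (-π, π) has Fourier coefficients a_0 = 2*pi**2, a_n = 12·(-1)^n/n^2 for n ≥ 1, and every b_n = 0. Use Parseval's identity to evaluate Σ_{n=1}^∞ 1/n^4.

Parseval: a_0^2/2 + Σ a_n^2 = (1/π) ∫_{-π}^{π} f(x)^2 dx = 18*pi**4/5.
Subtract a_0^2/2 = 2*pi**4: Σ a_n^2 = 8*pi**4/5.
Since a_n^2 = 144/n^4, Σ 1/n^4 = pi**4/90.

pi**4/90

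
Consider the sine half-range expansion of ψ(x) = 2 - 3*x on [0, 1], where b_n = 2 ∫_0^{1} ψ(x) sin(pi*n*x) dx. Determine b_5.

b_5 = 2 ∫_0^{1} (2 - 3*x) sin(5*pi*x) dx.
Integrating by parts (boundary term plus one more integral), an antiderivative of (2 - 3*x) sin(5*pi*x) is 3*x*cos(5*pi*x)/(5*pi) - 3*sin(5*pi*x)/(25*pi**2) - 2*cos(5*pi*x)/(5*pi); evaluating from 0 to 1: ∫_{0}^{1} (2 - 3*x) sin(5*pi*x) dx = (-1/(5*pi)) - (-2/(5*pi)) = 1/(5*pi).
Hence b_5 = 2·(1/(5*pi)) = 2/(5*pi).

2/(5*pi)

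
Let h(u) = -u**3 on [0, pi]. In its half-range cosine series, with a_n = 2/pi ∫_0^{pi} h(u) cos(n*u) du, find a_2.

-3*pi/2

a_2 = 2/pi ∫_0^{pi} (-u**3) cos(2*u) du.
Integrating by parts three times (tabular method), an antiderivative of (-u**3) cos(2*u) is -u**3*sin(2*u)/2 - 3*u**2*cos(2*u)/4 + 3*u*sin(2*u)/4 + 3*cos(2*u)/8; evaluating from 0 to pi: ∫_{0}^{pi} (-u**3) cos(2*u) du = (3/8 - 3*pi**2/4) - (3/8) = -3*pi**2/4.
Hence a_2 = (2/pi)·(-3*pi**2/4) = -3*pi/2.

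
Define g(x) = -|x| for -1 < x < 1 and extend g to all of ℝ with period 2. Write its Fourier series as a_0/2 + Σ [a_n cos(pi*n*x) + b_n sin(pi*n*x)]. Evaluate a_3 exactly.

a_3 = ∫_{-1}^{1} g(x) cos(3*pi*x) dx.
g is even and cos(3*pi*x) is even, so the integrand is even and a_3 = 2 ∫_0^{1} g(x) cos(3*pi*x) dx.
Integrating by parts (boundary term plus one more integral), an antiderivative of (-x) cos(3*pi*x) is -x*sin(3*pi*x)/(3*pi) - cos(3*pi*x)/(9*pi**2); evaluating from 0 to 1: ∫_{0}^{1} (-x) cos(3*pi*x) dx = (1/(9*pi**2)) - (-1/(9*pi**2)) = 2/(9*pi**2).
Hence a_3 = 2·(2/(9*pi**2)) = 4/(9*pi**2).

4/(9*pi**2)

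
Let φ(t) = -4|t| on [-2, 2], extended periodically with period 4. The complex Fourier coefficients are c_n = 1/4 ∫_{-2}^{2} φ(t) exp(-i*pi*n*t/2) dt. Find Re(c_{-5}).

Since φ is real-valued, Re(c_{-5}) = 1/4 ∫_{-2}^{2} φ(t) cos(-5*pi*t/2) dt = a_{5}/2.
φ is even and cos(-5*pi*t/2) is even, so the integrand is even: ∫_{-2}^{2} φ(t) cos(-5*pi*t/2) dt = 2∫_0^{2} φ(t) cos(-5*pi*t/2) dt.
Integrating by parts (boundary term plus one more integral), an antiderivative of (-4*t) cos(-5*pi*t/2) is -8*t*sin(5*pi*t/2)/(5*pi) - 16*cos(5*pi*t/2)/(25*pi**2); evaluating from 0 to 2: ∫_{0}^{2} (-4*t) cos(-5*pi*t/2) dt = (16/(25*pi**2)) - (-16/(25*pi**2)) = 32/(25*pi**2).
So ∫_{-2}^{2} φ(t) cos(-5*pi*t/2) dt = 64/(25*pi**2).
Hence Re(c_{-5}) = (1/4)·(64/(25*pi**2)) = 16/(25*pi**2).

16/(25*pi**2)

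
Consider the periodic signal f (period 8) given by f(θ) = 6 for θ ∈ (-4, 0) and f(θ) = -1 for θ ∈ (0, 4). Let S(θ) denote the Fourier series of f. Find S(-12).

5/2

θ = -12 differs from θ = -4 by -1 full period(s), and the series is 8-periodic.
At θ = -4 the one-sided limits are f(-4^-) = -1 and f(-4^+) = 6.
By Dirichlet's theorem the series converges to their average, [(-1) + (6)]/2 = 5/2.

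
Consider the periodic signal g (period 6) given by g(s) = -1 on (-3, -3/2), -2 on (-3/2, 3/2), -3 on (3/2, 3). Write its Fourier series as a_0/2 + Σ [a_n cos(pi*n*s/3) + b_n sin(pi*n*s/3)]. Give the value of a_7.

0

a_7 = 1/3 ∫_{-3}^{3} g(s) cos(7*pi*s/3) ds.
Split the integral at the breakpoints.
Directly, an antiderivative of (-1) cos(7*pi*s/3) is -3*sin(7*pi*s/3)/(7*pi); evaluating from -3 to -3/2: ∫_{-3}^{-3/2} (-1) cos(7*pi*s/3) ds = (-3/(7*pi)) - (0) = -3/(7*pi).
Directly, an antiderivative of (-2) cos(7*pi*s/3) is -6*sin(7*pi*s/3)/(7*pi); evaluating from -3/2 to 3/2: ∫_{-3/2}^{3/2} (-2) cos(7*pi*s/3) ds = (6/(7*pi)) - (-6/(7*pi)) = 12/(7*pi).
Directly, an antiderivative of (-3) cos(7*pi*s/3) is -9*sin(7*pi*s/3)/(7*pi); evaluating from 3/2 to 3: ∫_{3/2}^{3} (-3) cos(7*pi*s/3) ds = (0) - (9/(7*pi)) = -9/(7*pi).
Summing the pieces and multiplying by (1/3) gives a_7 = 0.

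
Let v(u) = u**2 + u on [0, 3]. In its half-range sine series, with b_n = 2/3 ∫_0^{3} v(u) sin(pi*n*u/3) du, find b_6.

b_6 = 2/3 ∫_0^{3} (u**2 + u) sin(2*pi*u) du.
Integrating by parts twice (tabular method), an antiderivative of (u**2 + u) sin(2*pi*u) is -u**2*cos(2*pi*u)/(2*pi) + u*sin(2*pi*u)/(2*pi**2) - u*cos(2*pi*u)/(2*pi) + sin(2*pi*u)/(4*pi**2) + cos(2*pi*u)/(4*pi**3); evaluating from 0 to 3: ∫_{0}^{3} (u**2 + u) sin(2*pi*u) du = (-6/pi + 1/(4*pi**3)) - (1/(4*pi**3)) = -6/pi.
Hence b_6 = (2/3)·(-6/pi) = -4/pi.

-4/pi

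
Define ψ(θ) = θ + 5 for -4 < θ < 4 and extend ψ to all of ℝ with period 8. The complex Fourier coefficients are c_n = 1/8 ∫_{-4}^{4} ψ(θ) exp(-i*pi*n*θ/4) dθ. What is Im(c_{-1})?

4/pi

Since ψ is real-valued, Im(c_{-1}) = -1/8 ∫_{-4}^{4} ψ(θ) sin(-pi*θ/4) dθ = b_{1}/2.
Integrating by parts (boundary term plus one more integral), an antiderivative of (θ + 5) sin(-pi*θ/4) is 4*θ*cos(pi*θ/4)/pi - 16*sin(pi*θ/4)/pi**2 + 20*cos(pi*θ/4)/pi; evaluating from -4 to 4: ∫_{-4}^{4} (θ + 5) sin(-pi*θ/4) dθ = (-36/pi) - (-4/pi) = -32/pi.
Hence Im(c_{-1}) = (-1/8)·(-32/pi) = 4/pi.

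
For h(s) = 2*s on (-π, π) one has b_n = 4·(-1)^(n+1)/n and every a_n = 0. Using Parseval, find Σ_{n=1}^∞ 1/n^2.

Parseval: Σ b_n^2 = (1/π) ∫_{-π}^{π} h(s)^2 ds = 8*pi**2/3.
Σ b_n^2 = Σ 16/n^2, so Σ 1/n^2 = (8*pi**2/3)/16 = pi**2/6.

pi**2/6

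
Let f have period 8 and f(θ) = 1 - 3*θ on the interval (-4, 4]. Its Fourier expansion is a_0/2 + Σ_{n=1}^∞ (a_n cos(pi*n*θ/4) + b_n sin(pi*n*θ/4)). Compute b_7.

b_7 = 1/4 ∫_{-4}^{4} f(θ) sin(7*pi*θ/4) dθ.
Integrating by parts (boundary term plus one more integral), an antiderivative of (1 - 3*θ) sin(7*pi*θ/4) is 12*θ*cos(7*pi*θ/4)/(7*pi) - 48*sin(7*pi*θ/4)/(49*pi**2) - 4*cos(7*pi*θ/4)/(7*pi); evaluating from -4 to 4: ∫_{-4}^{4} (1 - 3*θ) sin(7*pi*θ/4) dθ = (-44/(7*pi)) - (52/(7*pi)) = -96/(7*pi).
Hence b_7 = (1/4)·(-96/(7*pi)) = -24/(7*pi).

-24/(7*pi)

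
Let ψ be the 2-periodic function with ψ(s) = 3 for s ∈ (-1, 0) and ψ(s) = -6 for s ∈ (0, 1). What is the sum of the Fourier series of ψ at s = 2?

s = 2 differs from s = 0 by 1 full period(s), and the series is 2-periodic.
At s = 0 the one-sided limits are ψ(0^-) = 3 and ψ(0^+) = -6.
By Dirichlet's theorem the series converges to their average, [(3) + (-6)]/2 = -3/2.

-3/2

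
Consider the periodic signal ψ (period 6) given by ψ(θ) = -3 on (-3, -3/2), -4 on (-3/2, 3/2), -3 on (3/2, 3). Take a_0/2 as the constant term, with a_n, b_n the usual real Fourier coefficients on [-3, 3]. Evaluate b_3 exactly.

b_3 = 1/3 ∫_{-3}^{3} ψ(θ) sin(pi*θ) dθ.
ψ is even and sin(pi*θ) is odd, so the integrand is odd over a symmetric interval and the integral vanishes.

0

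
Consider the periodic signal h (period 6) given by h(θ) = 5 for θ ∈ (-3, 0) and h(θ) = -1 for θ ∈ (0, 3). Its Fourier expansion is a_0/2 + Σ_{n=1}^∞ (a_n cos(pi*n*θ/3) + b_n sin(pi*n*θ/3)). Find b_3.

-4/pi

b_3 = 1/3 ∫_{-3}^{3} h(θ) sin(pi*θ) dθ.
Split the integral at the breakpoints.
Directly, an antiderivative of (5) sin(pi*θ) is -5*cos(pi*θ)/pi; evaluating from -3 to 0: ∫_{-3}^{0} (5) sin(pi*θ) dθ = (-5/pi) - (5/pi) = -10/pi.
Directly, an antiderivative of (-1) sin(pi*θ) is cos(pi*θ)/pi; evaluating from 0 to 3: ∫_{0}^{3} (-1) sin(pi*θ) dθ = (-1/pi) - (1/pi) = -2/pi.
Summing the pieces and multiplying by (1/3) gives b_3 = -4/pi.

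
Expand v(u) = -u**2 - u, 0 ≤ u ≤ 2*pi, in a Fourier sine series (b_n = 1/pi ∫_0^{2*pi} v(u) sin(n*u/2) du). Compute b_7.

4*(-98*pi**2 - 49*pi + 8)/(343*pi)

b_7 = 1/pi ∫_0^{2*pi} (-u**2 - u) sin(7*u/2) du.
Integrating by parts twice (tabular method), an antiderivative of (-u**2 - u) sin(7*u/2) is 2*u**2*cos(7*u/2)/7 - 8*u*sin(7*u/2)/49 + 2*u*cos(7*u/2)/7 - 4*sin(7*u/2)/49 - 16*cos(7*u/2)/343; evaluating from 0 to 2*pi: ∫_{0}^{2*pi} (-u**2 - u) sin(7*u/2) du = (-8*pi**2/7 - 4*pi/7 + 16/343) - (-16/343) = -8*pi**2/7 - 4*pi/7 + 32/343.
Hence b_7 = (1/pi)·(-8*pi**2/7 - 4*pi/7 + 32/343) = 4*(-98*pi**2 - 49*pi + 8)/(343*pi).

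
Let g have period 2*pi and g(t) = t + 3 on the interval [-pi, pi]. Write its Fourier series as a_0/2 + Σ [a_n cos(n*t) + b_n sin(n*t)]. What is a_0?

a_0 = 1/pi ∫_{-pi}^{pi} g(t) dt = 1/pi · (6*pi) = 6.

6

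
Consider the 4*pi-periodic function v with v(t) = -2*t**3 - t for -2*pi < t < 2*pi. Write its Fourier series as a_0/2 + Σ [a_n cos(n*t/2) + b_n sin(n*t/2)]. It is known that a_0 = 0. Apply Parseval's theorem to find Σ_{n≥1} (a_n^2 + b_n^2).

8*pi**2*(35 + 336*pi**2 + 960*pi**4)/105

Parseval: a_0^2/2 + Σ_{n≥1} (a_n^2+b_n^2) = (1/(2*pi)) ∫_{-2*pi}^{2*pi} v(t)^2 dt = 8*pi**2*(35 + 336*pi**2 + 960*pi**4)/105.
Subtract a_0^2/2 = 0: Σ (a_n^2+b_n^2) = 8*pi**2*(35 + 336*pi**2 + 960*pi**4)/105.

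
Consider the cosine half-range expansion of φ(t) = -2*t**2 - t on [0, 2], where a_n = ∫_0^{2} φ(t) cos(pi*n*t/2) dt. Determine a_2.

a_2 = ∫_0^{2} (-2*t**2 - t) cos(pi*t) dt.
Integrating by parts twice (tabular method), an antiderivative of (-2*t**2 - t) cos(pi*t) is -2*t**2*sin(pi*t)/pi - t*sin(pi*t)/pi - 4*t*cos(pi*t)/pi**2 + 4*sin(pi*t)/pi**3 - cos(pi*t)/pi**2; evaluating from 0 to 2: ∫_{0}^{2} (-2*t**2 - t) cos(pi*t) dt = (-9/pi**2) - (-1/pi**2) = -8/pi**2.
Hence a_2 = -8/pi**2.

-8/pi**2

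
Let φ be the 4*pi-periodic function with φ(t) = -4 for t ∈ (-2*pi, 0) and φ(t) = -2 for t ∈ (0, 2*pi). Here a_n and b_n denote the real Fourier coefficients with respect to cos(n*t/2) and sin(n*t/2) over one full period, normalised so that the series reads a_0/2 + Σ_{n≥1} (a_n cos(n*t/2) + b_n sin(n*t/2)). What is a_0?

-6

a_0 = (1/(2*pi)) ∫_{-2*pi}^{2*pi} φ(t) dt = (1/(2*pi)) · (-12*pi) = -6.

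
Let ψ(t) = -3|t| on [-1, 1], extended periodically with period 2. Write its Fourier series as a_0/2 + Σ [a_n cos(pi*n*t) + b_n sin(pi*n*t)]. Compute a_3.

a_3 = ∫_{-1}^{1} ψ(t) cos(3*pi*t) dt.
ψ is even and cos(3*pi*t) is even, so the integrand is even and a_3 = 2 ∫_0^{1} ψ(t) cos(3*pi*t) dt.
Integrating by parts (boundary term plus one more integral), an antiderivative of (-3*t) cos(3*pi*t) is -t*sin(3*pi*t)/pi - cos(3*pi*t)/(3*pi**2); evaluating from 0 to 1: ∫_{0}^{1} (-3*t) cos(3*pi*t) dt = (1/(3*pi**2)) - (-1/(3*pi**2)) = 2/(3*pi**2).
Hence a_3 = 2·(2/(3*pi**2)) = 4/(3*pi**2).

4/(3*pi**2)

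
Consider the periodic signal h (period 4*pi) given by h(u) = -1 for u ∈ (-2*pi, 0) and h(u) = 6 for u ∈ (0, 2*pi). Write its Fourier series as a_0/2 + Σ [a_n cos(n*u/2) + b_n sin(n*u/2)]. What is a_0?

5

a_0 = (1/(2*pi)) ∫_{-2*pi}^{2*pi} h(u) du = (1/(2*pi)) · (10*pi) = 5.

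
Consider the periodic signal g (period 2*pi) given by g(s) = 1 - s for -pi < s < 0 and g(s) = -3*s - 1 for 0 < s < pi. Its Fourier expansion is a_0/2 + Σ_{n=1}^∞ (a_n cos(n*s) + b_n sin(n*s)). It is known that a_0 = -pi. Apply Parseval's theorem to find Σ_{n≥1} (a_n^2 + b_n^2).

Parseval: a_0^2/2 + Σ_{n≥1} (a_n^2+b_n^2) = 1/pi ∫_{-pi}^{pi} g(s)^2 ds = 2 + 4*pi + 10*pi**2/3.
Subtract a_0^2/2 = pi**2/2: Σ (a_n^2+b_n^2) = 2 + 4*pi + 17*pi**2/6.

2 + 4*pi + 17*pi**2/6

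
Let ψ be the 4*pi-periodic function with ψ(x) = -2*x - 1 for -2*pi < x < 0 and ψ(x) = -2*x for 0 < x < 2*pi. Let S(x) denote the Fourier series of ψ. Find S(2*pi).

-1/2

x = 2*pi differs from x = -2*pi by 1 full period(s), and the series is 4*pi-periodic.
At x = -2*pi the one-sided limits are ψ(-2*pi^-) = -4*pi and ψ(-2*pi^+) = -1 + 4*pi.
By Dirichlet's theorem the series converges to their average, [(-4*pi) + (-1 + 4*pi)]/2 = -1/2.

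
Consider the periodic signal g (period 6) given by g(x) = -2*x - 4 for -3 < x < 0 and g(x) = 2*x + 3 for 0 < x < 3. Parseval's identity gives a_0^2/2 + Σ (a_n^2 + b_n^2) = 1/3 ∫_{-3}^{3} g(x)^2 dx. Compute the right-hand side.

43

1/3 ∫_{-3}^{3} g(x)^2 dx = 1/3 · (129) = 43.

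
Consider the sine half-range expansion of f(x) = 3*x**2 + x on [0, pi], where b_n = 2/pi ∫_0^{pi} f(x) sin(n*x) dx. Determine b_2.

b_2 = 2/pi ∫_0^{pi} (3*x**2 + x) sin(2*x) dx.
Integrating by parts twice (tabular method), an antiderivative of (3*x**2 + x) sin(2*x) is -3*x**2*cos(2*x)/2 + 3*x*sin(2*x)/2 - x*cos(2*x)/2 + sin(2*x)/4 + 3*cos(2*x)/4; evaluating from 0 to pi: ∫_{0}^{pi} (3*x**2 + x) sin(2*x) dx = (-3*pi**2/2 - pi/2 + 3/4) - (3/4) = -pi*(1 + 3*pi)/2.
Hence b_2 = (2/pi)·(-pi*(1 + 3*pi)/2) = -3*pi - 1.

-3*pi - 1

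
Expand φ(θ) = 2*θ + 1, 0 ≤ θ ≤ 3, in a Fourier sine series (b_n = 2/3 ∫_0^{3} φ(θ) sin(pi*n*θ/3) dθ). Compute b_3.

b_3 = 2/3 ∫_0^{3} (2*θ + 1) sin(pi*θ) dθ.
Integrating by parts (boundary term plus one more integral), an antiderivative of (2*θ + 1) sin(pi*θ) is -2*θ*cos(pi*θ)/pi + 2*sin(pi*θ)/pi**2 - cos(pi*θ)/pi; evaluating from 0 to 3: ∫_{0}^{3} (2*θ + 1) sin(pi*θ) dθ = (7/pi) - (-1/pi) = 8/pi.
Hence b_3 = (2/3)·(8/pi) = 16/(3*pi).

16/(3*pi)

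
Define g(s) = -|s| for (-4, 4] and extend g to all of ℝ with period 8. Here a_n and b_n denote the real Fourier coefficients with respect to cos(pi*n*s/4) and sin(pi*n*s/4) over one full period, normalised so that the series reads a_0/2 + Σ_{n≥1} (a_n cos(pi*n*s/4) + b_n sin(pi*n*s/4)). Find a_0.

a_0 = 1/4 ∫_{-4}^{4} g(s) ds = 1/4 · (-16) = -4.

-4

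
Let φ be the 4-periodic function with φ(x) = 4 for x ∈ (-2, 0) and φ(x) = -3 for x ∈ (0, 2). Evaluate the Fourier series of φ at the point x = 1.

-3

φ is continuous at x = 1 with value -3, so the series converges to -3 there.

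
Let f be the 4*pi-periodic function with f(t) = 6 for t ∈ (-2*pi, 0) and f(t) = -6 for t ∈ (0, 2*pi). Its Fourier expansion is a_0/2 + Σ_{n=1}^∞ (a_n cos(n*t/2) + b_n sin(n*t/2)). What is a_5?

0

a_5 = (1/(2*pi)) ∫_{-2*pi}^{2*pi} f(t) cos(5*t/2) dt.
f is odd and cos(5*t/2) is even, so the integrand is odd over a symmetric interval and the integral vanishes.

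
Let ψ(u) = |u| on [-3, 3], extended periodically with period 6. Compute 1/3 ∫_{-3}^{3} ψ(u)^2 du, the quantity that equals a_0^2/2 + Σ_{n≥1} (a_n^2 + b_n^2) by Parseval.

6

1/3 ∫_{-3}^{3} ψ(u)^2 du = 1/3 · (18) = 6.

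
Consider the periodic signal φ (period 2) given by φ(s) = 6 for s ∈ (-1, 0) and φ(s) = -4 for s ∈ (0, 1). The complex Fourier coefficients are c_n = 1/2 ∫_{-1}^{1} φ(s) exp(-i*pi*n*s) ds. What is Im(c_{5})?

Since φ is real-valued, Im(c_{5}) = -1/2 ∫_{-1}^{1} φ(s) sin(5*pi*s) ds = -b_{5}/2.
Split the integral at the breakpoints.
Directly, an antiderivative of (6) sin(5*pi*s) is -6*cos(5*pi*s)/(5*pi); evaluating from -1 to 0: ∫_{-1}^{0} (6) sin(5*pi*s) ds = (-6/(5*pi)) - (6/(5*pi)) = -12/(5*pi).
Directly, an antiderivative of (-4) sin(5*pi*s) is 4*cos(5*pi*s)/(5*pi); evaluating from 0 to 1: ∫_{0}^{1} (-4) sin(5*pi*s) ds = (-4/(5*pi)) - (4/(5*pi)) = -8/(5*pi).
So ∫_{-1}^{1} φ(s) sin(5*pi*s) ds = -4/pi.
Hence Im(c_{5}) = (-1/2)·(-4/pi) = 2/pi.

2/pi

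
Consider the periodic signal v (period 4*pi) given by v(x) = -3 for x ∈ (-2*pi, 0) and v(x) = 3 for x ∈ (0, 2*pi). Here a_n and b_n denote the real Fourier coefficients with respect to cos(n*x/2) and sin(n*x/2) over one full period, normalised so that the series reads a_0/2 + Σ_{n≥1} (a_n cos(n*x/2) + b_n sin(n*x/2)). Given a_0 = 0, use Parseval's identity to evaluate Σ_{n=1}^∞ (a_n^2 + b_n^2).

Parseval: a_0^2/2 + Σ_{n≥1} (a_n^2+b_n^2) = (1/(2*pi)) ∫_{-2*pi}^{2*pi} v(x)^2 dx = 18.
Subtract a_0^2/2 = 0: Σ (a_n^2+b_n^2) = 18.

18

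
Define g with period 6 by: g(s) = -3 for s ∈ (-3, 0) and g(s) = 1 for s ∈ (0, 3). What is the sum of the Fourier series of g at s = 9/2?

s = 9/2 differs from s = -3/2 by 1 full period(s), and the series is 6-periodic.
g is continuous at s = -3/2 with value -3, so the series converges to -3 there.

-3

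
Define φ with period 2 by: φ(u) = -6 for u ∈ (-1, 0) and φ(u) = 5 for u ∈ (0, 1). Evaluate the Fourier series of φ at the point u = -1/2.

φ is continuous at u = -1/2 with value -6, so the series converges to -6 there.

-6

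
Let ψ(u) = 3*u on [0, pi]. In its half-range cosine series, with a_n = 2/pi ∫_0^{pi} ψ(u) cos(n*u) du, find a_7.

a_7 = 2/pi ∫_0^{pi} (3*u) cos(7*u) du.
Integrating by parts (boundary term plus one more integral), an antiderivative of (3*u) cos(7*u) is 3*u*sin(7*u)/7 + 3*cos(7*u)/49; evaluating from 0 to pi: ∫_{0}^{pi} (3*u) cos(7*u) du = (-3/49) - (3/49) = -6/49.
Hence a_7 = (2/pi)·(-6/49) = -12/(49*pi).

-12/(49*pi)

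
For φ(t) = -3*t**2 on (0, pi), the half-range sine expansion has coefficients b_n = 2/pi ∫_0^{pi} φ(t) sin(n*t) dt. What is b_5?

b_5 = 2/pi ∫_0^{pi} (-3*t**2) sin(5*t) dt.
Integrating by parts twice (tabular method), an antiderivative of (-3*t**2) sin(5*t) is 3*t**2*cos(5*t)/5 - 6*t*sin(5*t)/25 - 6*cos(5*t)/125; evaluating from 0 to pi: ∫_{0}^{pi} (-3*t**2) sin(5*t) dt = (6/125 - 3*pi**2/5) - (-6/125) = 12/125 - 3*pi**2/5.
Hence b_5 = (2/pi)·(12/125 - 3*pi**2/5) = 6*(4 - 25*pi**2)/(125*pi).

6*(4 - 25*pi**2)/(125*pi)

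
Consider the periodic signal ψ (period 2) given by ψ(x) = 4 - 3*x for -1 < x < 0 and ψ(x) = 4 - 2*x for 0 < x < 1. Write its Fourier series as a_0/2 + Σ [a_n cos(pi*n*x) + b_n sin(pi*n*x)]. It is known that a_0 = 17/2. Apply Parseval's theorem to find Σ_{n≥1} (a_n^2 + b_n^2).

Parseval: a_0^2/2 + Σ_{n≥1} (a_n^2+b_n^2) = ∫_{-1}^{1} ψ(x)^2 dx = 121/3.
Subtract a_0^2/2 = 289/8: Σ (a_n^2+b_n^2) = 101/24.

101/24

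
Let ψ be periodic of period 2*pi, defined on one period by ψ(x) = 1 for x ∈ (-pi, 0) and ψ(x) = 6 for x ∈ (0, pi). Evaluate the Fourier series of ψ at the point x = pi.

At x = pi the one-sided limits are ψ(pi^-) = 6 and ψ(pi^+) = 1.
By Dirichlet's theorem the series converges to their average, [(6) + (1)]/2 = 7/2.

7/2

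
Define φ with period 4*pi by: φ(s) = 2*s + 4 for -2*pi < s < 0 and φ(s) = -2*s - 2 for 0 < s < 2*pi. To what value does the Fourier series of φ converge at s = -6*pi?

s = -6*pi differs from s = 2*pi by -2 full period(s), and the series is 4*pi-periodic.
At s = 2*pi the one-sided limits are φ(2*pi^-) = -4*pi - 2 and φ(2*pi^+) = 4 - 4*pi.
By Dirichlet's theorem the series converges to their average, [(-4*pi - 2) + (4 - 4*pi)]/2 = 1 - 4*pi.

1 - 4*pi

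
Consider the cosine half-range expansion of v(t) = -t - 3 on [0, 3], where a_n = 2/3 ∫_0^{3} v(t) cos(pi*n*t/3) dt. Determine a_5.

12/(25*pi**2)

a_5 = 2/3 ∫_0^{3} (-t - 3) cos(5*pi*t/3) dt.
Integrating by parts (boundary term plus one more integral), an antiderivative of (-t - 3) cos(5*pi*t/3) is -3*t*sin(5*pi*t/3)/(5*pi) - 9*sin(5*pi*t/3)/(5*pi) - 9*cos(5*pi*t/3)/(25*pi**2); evaluating from 0 to 3: ∫_{0}^{3} (-t - 3) cos(5*pi*t/3) dt = (9/(25*pi**2)) - (-9/(25*pi**2)) = 18/(25*pi**2).
Hence a_5 = (2/3)·(18/(25*pi**2)) = 12/(25*pi**2).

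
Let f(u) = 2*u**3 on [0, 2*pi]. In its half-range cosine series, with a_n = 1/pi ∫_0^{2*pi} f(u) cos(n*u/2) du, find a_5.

a_5 = 1/pi ∫_0^{2*pi} (2*u**3) cos(5*u/2) du.
Integrating by parts three times (tabular method), an antiderivative of (2*u**3) cos(5*u/2) is 4*u**3*sin(5*u/2)/5 + 24*u**2*cos(5*u/2)/25 - 96*u*sin(5*u/2)/125 - 192*cos(5*u/2)/625; evaluating from 0 to 2*pi: ∫_{0}^{2*pi} (2*u**3) cos(5*u/2) du = (192/625 - 96*pi**2/25) - (-192/625) = 384/625 - 96*pi**2/25.
Hence a_5 = (1/pi)·(384/625 - 96*pi**2/25) = 96*(4 - 25*pi**2)/(625*pi).

96*(4 - 25*pi**2)/(625*pi)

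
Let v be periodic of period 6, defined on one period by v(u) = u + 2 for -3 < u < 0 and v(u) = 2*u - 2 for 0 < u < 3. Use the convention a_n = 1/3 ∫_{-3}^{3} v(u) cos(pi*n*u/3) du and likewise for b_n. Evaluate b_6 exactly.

b_6 = 1/3 ∫_{-3}^{3} v(u) sin(2*pi*u) du.
Split the integral at the breakpoints.
Integrating by parts (boundary term plus one more integral), an antiderivative of (u + 2) sin(2*pi*u) is -u*cos(2*pi*u)/(2*pi) + sin(2*pi*u)/(4*pi**2) - cos(2*pi*u)/pi; evaluating from -3 to 0: ∫_{-3}^{0} (u + 2) sin(2*pi*u) du = (-1/pi) - (1/(2*pi)) = -3/(2*pi).
Integrating by parts (boundary term plus one more integral), an antiderivative of (2*u - 2) sin(2*pi*u) is -u*cos(2*pi*u)/pi + sin(2*pi*u)/(2*pi**2) + cos(2*pi*u)/pi; evaluating from 0 to 3: ∫_{0}^{3} (2*u - 2) sin(2*pi*u) du = (-2/pi) - (1/pi) = -3/pi.
Summing the pieces and multiplying by (1/3) gives b_6 = -3/(2*pi).

-3/(2*pi)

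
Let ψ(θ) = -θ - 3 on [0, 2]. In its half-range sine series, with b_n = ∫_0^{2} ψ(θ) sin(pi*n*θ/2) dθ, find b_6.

2/(3*pi)

b_6 = ∫_0^{2} (-θ - 3) sin(3*pi*θ) dθ.
Integrating by parts (boundary term plus one more integral), an antiderivative of (-θ - 3) sin(3*pi*θ) is θ*cos(3*pi*θ)/(3*pi) - sin(3*pi*θ)/(9*pi**2) + cos(3*pi*θ)/pi; evaluating from 0 to 2: ∫_{0}^{2} (-θ - 3) sin(3*pi*θ) dθ = (5/(3*pi)) - (1/pi) = 2/(3*pi).
Hence b_6 = 2/(3*pi).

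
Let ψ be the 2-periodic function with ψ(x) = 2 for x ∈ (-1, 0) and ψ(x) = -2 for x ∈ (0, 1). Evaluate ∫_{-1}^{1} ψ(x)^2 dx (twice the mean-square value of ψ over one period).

8

∫_{-1}^{1} ψ(x)^2 dx = 8.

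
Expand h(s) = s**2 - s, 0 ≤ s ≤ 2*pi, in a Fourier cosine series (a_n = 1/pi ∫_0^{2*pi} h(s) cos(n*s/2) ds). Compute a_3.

a_3 = 1/pi ∫_0^{2*pi} (s**2 - s) cos(3*s/2) ds.
Integrating by parts twice (tabular method), an antiderivative of (s**2 - s) cos(3*s/2) is 2*s**2*sin(3*s/2)/3 - 2*s*sin(3*s/2)/3 + 8*s*cos(3*s/2)/9 - 16*sin(3*s/2)/27 - 4*cos(3*s/2)/9; evaluating from 0 to 2*pi: ∫_{0}^{2*pi} (s**2 - s) cos(3*s/2) ds = (4/9 - 16*pi/9) - (-4/9) = 8/9 - 16*pi/9.
Hence a_3 = (1/pi)·(8/9 - 16*pi/9) = 8*(1 - 2*pi)/(9*pi).

8*(1 - 2*pi)/(9*pi)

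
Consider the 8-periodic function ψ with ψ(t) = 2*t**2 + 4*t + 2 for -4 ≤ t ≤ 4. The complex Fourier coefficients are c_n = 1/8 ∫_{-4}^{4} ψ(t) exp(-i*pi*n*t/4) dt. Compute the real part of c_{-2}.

Since ψ is real-valued, Re(c_{-2}) = 1/8 ∫_{-4}^{4} ψ(t) cos(-pi*t/2) dt = a_{2}/2.
Integrating by parts twice (tabular method), an antiderivative of (2*t**2 + 4*t + 2) cos(-pi*t/2) is 4*t**2*sin(pi*t/2)/pi + 8*t*sin(pi*t/2)/pi + 16*t*cos(pi*t/2)/pi**2 - 32*sin(pi*t/2)/pi**3 + 4*sin(pi*t/2)/pi + 16*cos(pi*t/2)/pi**2; evaluating from -4 to 4: ∫_{-4}^{4} (2*t**2 + 4*t + 2) cos(-pi*t/2) dt = (80/pi**2) - (-48/pi**2) = 128/pi**2.
Hence Re(c_{-2}) = (1/8)·(128/pi**2) = 16/pi**2.

16/pi**2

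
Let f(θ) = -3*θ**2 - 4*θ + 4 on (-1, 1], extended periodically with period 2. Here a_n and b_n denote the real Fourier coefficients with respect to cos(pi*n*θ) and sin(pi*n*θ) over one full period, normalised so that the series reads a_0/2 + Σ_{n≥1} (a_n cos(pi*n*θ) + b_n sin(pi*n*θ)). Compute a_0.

a_0 = ∫_{-1}^{1} f(θ) dθ = 6.

6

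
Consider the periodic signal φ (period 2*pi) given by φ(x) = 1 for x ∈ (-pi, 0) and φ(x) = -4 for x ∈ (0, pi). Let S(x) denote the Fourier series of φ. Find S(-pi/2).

φ is continuous at x = -pi/2 with value 1, so the series converges to 1 there.

1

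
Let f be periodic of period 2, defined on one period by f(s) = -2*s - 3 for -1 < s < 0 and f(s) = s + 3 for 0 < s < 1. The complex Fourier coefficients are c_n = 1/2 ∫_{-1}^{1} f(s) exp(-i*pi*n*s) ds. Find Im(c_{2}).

-1/(4*pi)

Since f is real-valued, Im(c_{2}) = -1/2 ∫_{-1}^{1} f(s) sin(2*pi*s) ds = -b_{2}/2.
Split the integral at the breakpoints.
Integrating by parts (boundary term plus one more integral), an antiderivative of (-2*s - 3) sin(2*pi*s) is s*cos(2*pi*s)/pi - sin(2*pi*s)/(2*pi**2) + 3*cos(2*pi*s)/(2*pi); evaluating from -1 to 0: ∫_{-1}^{0} (-2*s - 3) sin(2*pi*s) ds = (3/(2*pi)) - (1/(2*pi)) = 1/pi.
Integrating by parts (boundary term plus one more integral), an antiderivative of (s + 3) sin(2*pi*s) is -s*cos(2*pi*s)/(2*pi) + sin(2*pi*s)/(4*pi**2) - 3*cos(2*pi*s)/(2*pi); evaluating from 0 to 1: ∫_{0}^{1} (s + 3) sin(2*pi*s) ds = (-2/pi) - (-3/(2*pi)) = -1/(2*pi).
So ∫_{-1}^{1} f(s) sin(2*pi*s) ds = 1/(2*pi).
Hence Im(c_{2}) = (-1/2)·(1/(2*pi)) = -1/(4*pi).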